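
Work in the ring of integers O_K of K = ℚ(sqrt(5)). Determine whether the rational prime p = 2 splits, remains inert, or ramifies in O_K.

p is inert

5 mod 4 = 1, hence disc K = 5 and O_K = ℤ[(1+√5)/2].
2 ∤ 5, so 2 is unramified.
Checking d mod 8: 5 ≡ 5. Hence 2 is inert in O_K.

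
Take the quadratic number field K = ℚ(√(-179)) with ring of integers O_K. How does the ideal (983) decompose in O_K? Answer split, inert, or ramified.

Since -179 ≡ 1 mod 4, the ring of integers is ℤ[(1+√-179)/2] with discriminant -179.
983 ∤ -179, so 983 is unramified.
Euler's criterion: (-179)^491 mod 983 = 1. Thus (-179|983) = 1.
d is a quadratic residue mod p, hence 983 splits in O_K.

split — (983) = 𝔭₁𝔭₂ with 𝔭₁ ≠ 𝔭₂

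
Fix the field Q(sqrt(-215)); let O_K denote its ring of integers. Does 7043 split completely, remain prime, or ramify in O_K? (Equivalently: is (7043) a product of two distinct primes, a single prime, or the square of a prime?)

p splits

-215 mod 4 = 1, hence disc K = -215 and O_K = ℤ[(1+√-215)/2].
7043 ∤ -215, so 7043 is unramified.
(-215/7043) = 6828^3521 mod 7043 = 1, giving Legendre symbol 1.
d is a quadratic residue mod p, hence 7043 splits in O_K.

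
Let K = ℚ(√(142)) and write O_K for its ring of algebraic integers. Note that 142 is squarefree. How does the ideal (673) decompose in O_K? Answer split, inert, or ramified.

remains prime (inert)

142 mod 4 = 2, hence disc K = 4·142 = 568 and O_K = ℤ[√142].
Since gcd(673, 568) = 1 the prime 673 does not ramify.
Euler's criterion: 142^336 mod 673 = 672. Thus (142|673) = -1.
d is a non-residue mod p, hence 673 remains inert in O_K.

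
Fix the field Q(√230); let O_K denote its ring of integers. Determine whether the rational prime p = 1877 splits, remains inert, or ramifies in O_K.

Since 230 ≢ 1 mod 4, the ring of integers is ℤ[√230] with discriminant 4·230 = 920.
Since gcd(1877, 920) = 1 the prime 1877 does not ramify.
Euler's criterion: 230^938 mod 1877 = 1876. Thus (230|1877) = -1.
(230/1877) = -1, so 1877 is inert.

inert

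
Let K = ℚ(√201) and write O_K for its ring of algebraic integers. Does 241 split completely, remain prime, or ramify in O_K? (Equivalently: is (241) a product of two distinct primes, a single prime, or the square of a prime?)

splits completely

Since 201 ≡ 1 mod 4, the ring of integers is ℤ[(1+√201)/2] with discriminant 201.
disc(K) = 201 is not divisible by 241; 241 is unramified.
Legendre symbol by Euler's criterion: (201/241) ≡ 201^120 ≡ 1 (mod 241), i.e. (201/241) = 1.
d is a quadratic residue mod p, hence 241 splits in O_K.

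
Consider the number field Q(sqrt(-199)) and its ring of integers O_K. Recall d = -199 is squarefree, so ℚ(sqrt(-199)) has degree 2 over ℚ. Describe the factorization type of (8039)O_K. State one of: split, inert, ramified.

splits completely

-199 mod 4 = 1, hence disc K = -199 and O_K = ℤ[(1+√-199)/2].
Since gcd(8039, -199) = 1 the prime 8039 does not ramify.
(-199/8039) = 7840^4019 mod 8039 = 1, giving Legendre symbol 1.
(-199/8039) = 1, so 8039 splits.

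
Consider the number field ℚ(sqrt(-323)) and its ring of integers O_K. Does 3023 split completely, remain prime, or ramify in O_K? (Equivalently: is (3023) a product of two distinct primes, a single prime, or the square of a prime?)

-323 mod 4 = 1, hence disc K = -323 and O_K = ℤ[(1+√-323)/2].
disc(K) = -323 is not divisible by 3023; 3023 is unramified.
(-323/3023) = 2700^1511 mod 3023 = 1, giving Legendre symbol 1.
(-323/3023) = 1, so 3023 splits.

3023 splits in O_K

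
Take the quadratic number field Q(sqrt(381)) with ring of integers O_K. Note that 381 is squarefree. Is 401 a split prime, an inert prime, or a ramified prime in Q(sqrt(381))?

splits completely

381 mod 4 = 1, hence disc K = 381 and O_K = ℤ[(1+√381)/2].
Since gcd(401, 381) = 1 the prime 401 does not ramify.
Euler's criterion: 381^200 mod 401 = 1. Thus (381|401) = 1.
Legendre symbol 1 ⇒ 401 is split.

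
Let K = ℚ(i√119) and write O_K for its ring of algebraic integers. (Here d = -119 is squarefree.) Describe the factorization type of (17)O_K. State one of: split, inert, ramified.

17 is ramified

Since -119 ≡ 1 mod 4, the ring of integers is ℤ[(1+√-119)/2] with discriminant -119.
disc(K) = -119 = 17·(-7), so p = 17 is ramified.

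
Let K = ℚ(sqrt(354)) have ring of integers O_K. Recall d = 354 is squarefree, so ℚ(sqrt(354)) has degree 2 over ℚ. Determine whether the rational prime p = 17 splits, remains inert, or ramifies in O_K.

d = 354 ≡ 2 (mod 4), so O_K = ℤ[√354] and disc(K) = 4d = 1416.
17 ∤ 1416, so 17 is unramified.
Compute (354/17) via Euler: 14^((17-1)/2) mod 17 = 16, so (354/17) = -1.
d is a non-residue mod p, hence 17 remains inert in O_K.

inert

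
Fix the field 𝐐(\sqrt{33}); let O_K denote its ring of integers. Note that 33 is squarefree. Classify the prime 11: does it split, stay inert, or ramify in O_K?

ramified — (11) = 𝔭²

Since 33 ≡ 1 mod 4, the ring of integers is ℤ[(1+√33)/2] with discriminant 33.
11 divides disc(K) = 33, so 11 ramifies.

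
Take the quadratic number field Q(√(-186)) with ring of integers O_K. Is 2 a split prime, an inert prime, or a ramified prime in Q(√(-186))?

Since -186 ≢ 1 mod 4, the ring of integers is ℤ[√-186] with discriminant 4·(-186) = -744.
Ramification test: 2 | -744. The prime 2 ramifies in K.

ramifies in O_K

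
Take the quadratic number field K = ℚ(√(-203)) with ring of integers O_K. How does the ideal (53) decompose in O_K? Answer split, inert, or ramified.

-203 mod 4 = 1, hence disc K = -203 and O_K = ℤ[(1+√-203)/2].
53 ∤ -203, so 53 is unramified.
(-203/53) = 9^26 mod 53 = 1, giving Legendre symbol 1.
Legendre symbol 1 ⇒ 53 is split.

split — (53) = 𝔭₁𝔭₂ with 𝔭₁ ≠ 𝔭₂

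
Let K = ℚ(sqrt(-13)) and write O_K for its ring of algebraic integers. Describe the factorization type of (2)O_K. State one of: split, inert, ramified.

p ramifies

d = -13 ≡ 3 (mod 4), so O_K = ℤ[√-13] and disc(K) = 4d = -52.
2 divides disc(K) = -52, so 2 ramifies.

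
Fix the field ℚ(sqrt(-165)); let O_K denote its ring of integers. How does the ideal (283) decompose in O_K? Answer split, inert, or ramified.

p is inert

Since -165 ≢ 1 mod 4, the ring of integers is ℤ[√-165] with discriminant 4·(-165) = -660.
283 ∤ -660, so 283 is unramified.
Compute (-165/283) via Euler: 118^((283-1)/2) mod 283 = 282, so (-165/283) = -1.
Legendre symbol -1 ⇒ 283 is inert.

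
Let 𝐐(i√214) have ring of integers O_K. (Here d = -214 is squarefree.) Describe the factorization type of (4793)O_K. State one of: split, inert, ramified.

splits completely

d = -214 ≡ 2 (mod 4), so O_K = ℤ[√-214] and disc(K) = 4d = -856.
disc(K) = -856 is not divisible by 4793; 4793 is unramified.
Euler's criterion: (-214)^2396 mod 4793 = 1. Thus (-214|4793) = 1.
Legendre symbol 1 ⇒ 4793 is split.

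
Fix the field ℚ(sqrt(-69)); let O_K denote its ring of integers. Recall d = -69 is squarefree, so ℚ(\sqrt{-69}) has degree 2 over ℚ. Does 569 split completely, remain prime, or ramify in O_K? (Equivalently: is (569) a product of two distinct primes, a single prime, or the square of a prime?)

p splits

d = -69 ≡ 3 (mod 4), so O_K = ℤ[√-69] and disc(K) = 4d = -276.
disc(K) = -276 is not divisible by 569; 569 is unramified.
(-69/569) = 500^284 mod 569 = 1, giving Legendre symbol 1.
d is a quadratic residue mod p, hence 569 splits in O_K.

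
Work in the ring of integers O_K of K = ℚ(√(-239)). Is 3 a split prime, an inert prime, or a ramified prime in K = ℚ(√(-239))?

split

d = -239 ≡ 1 (mod 4), so O_K = ℤ[(1+√-239)/2] and disc(K) = d = -239.
Since gcd(3, -239) = 1 the prime 3 does not ramify.
Euler's criterion: (-239)^1 mod 3 = 1. Thus (-239|3) = 1.
(-239/3) = 1, so 3 splits.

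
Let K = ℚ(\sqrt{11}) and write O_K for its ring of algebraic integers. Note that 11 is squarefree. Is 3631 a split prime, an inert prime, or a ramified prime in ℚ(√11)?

p is inert

Since 11 ≢ 1 mod 4, the ring of integers is ℤ[√11] with discriminant 4·11 = 44.
disc(K) = 44 is not divisible by 3631; 3631 is unramified.
Euler's criterion: 11^1815 mod 3631 = 3630. Thus (11|3631) = -1.
d is a non-residue mod p, hence 3631 remains inert in O_K.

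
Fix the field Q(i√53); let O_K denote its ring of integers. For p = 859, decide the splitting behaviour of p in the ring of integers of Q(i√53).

remains prime (inert)

-53 mod 4 = 3, hence disc K = 4·(-53) = -212 and O_K = ℤ[√-53].
Since gcd(859, -212) = 1 the prime 859 does not ramify.
Legendre symbol by Euler's criterion: (-53/859) ≡ (-53)^429 ≡ 858 (mod 859), i.e. (-53/859) = -1.
Legendre symbol -1 ⇒ 859 is inert.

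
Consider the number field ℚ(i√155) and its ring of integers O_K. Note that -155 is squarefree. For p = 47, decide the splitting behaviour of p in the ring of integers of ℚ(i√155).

-155 mod 4 = 1, hence disc K = -155 and O_K = ℤ[(1+√-155)/2].
47 ∤ -155, so 47 is unramified.
Legendre symbol by Euler's criterion: (-155/47) ≡ (-155)^23 ≡ 46 (mod 47), i.e. (-155/47) = -1.
(-155/47) = -1, so 47 is inert.

inert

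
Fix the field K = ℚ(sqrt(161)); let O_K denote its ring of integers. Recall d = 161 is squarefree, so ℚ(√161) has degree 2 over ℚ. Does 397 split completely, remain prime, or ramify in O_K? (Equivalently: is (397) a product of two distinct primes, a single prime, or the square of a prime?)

remains prime (inert)

Since 161 ≡ 1 mod 4, the ring of integers is ℤ[(1+√161)/2] with discriminant 161.
disc(K) = 161 is not divisible by 397; 397 is unramified.
(161/397) = 161^198 mod 397 = 396, giving Legendre symbol -1.
Legendre symbol -1 ⇒ 397 is inert.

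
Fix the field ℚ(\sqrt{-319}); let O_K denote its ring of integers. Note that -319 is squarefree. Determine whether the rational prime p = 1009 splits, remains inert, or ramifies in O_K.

inert — (1009) stays prime in O_K

d = -319 ≡ 1 (mod 4), so O_K = ℤ[(1+√-319)/2] and disc(K) = d = -319.
1009 ∤ -319, so 1009 is unramified.
Legendre symbol by Euler's criterion: (-319/1009) ≡ (-319)^504 ≡ 1008 (mod 1009), i.e. (-319/1009) = -1.
(-319/1009) = -1, so 1009 is inert.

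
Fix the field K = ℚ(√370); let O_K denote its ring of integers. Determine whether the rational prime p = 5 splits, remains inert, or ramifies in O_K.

d = 370 ≡ 2 (mod 4), so O_K = ℤ[√370] and disc(K) = 4d = 1480.
5 divides disc(K) = 1480, so 5 ramifies.

p ramifies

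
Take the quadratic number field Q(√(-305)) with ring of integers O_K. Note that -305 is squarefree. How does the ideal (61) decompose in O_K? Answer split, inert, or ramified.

Since -305 ≢ 1 mod 4, the ring of integers is ℤ[√-305] with discriminant 4·(-305) = -1220.
Ramification test: 61 | -1220. The prime 61 ramifies in K.

p ramifies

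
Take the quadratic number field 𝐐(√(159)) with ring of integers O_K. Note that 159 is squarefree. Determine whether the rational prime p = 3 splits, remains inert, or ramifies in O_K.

p ramifies

Since 159 ≢ 1 mod 4, the ring of integers is ℤ[√159] with discriminant 4·159 = 636.
Ramification test: 3 | 636. The prime 3 ramifies in K.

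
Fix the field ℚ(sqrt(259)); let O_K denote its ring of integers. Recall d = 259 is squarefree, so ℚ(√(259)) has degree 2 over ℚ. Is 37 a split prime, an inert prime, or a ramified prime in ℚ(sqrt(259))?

259 mod 4 = 3, hence disc K = 4·259 = 1036 and O_K = ℤ[√259].
disc(K) = 1036 = 37·28, so p = 37 is ramified.

37 is ramified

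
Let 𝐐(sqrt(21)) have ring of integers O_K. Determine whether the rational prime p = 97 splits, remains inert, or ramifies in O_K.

inert

Since 21 ≡ 1 mod 4, the ring of integers is ℤ[(1+√21)/2] with discriminant 21.
disc(K) = 21 is not divisible by 97; 97 is unramified.
Euler's criterion: 21^48 mod 97 = 96. Thus (21|97) = -1.
Legendre symbol -1 ⇒ 97 is inert.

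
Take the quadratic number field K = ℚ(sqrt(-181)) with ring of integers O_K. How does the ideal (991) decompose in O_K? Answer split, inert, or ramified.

Since -181 ≢ 1 mod 4, the ring of integers is ℤ[√-181] with discriminant 4·(-181) = -724.
disc(K) = -724 is not divisible by 991; 991 is unramified.
Euler's criterion: (-181)^495 mod 991 = 1. Thus (-181|991) = 1.
Legendre symbol 1 ⇒ 991 is split.

p splits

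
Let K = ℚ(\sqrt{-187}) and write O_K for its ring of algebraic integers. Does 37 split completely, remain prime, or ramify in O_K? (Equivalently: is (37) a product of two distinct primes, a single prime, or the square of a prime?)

inert

d = -187 ≡ 1 (mod 4), so O_K = ℤ[(1+√-187)/2] and disc(K) = d = -187.
Since gcd(37, -187) = 1 the prime 37 does not ramify.
Legendre symbol by Euler's criterion: (-187/37) ≡ (-187)^18 ≡ 36 (mod 37), i.e. (-187/37) = -1.
(-187/37) = -1, so 37 is inert.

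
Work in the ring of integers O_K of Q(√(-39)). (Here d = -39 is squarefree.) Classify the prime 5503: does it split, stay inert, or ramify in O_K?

p splits

Since -39 ≡ 1 mod 4, the ring of integers is ℤ[(1+√-39)/2] with discriminant -39.
5503 ∤ -39, so 5503 is unramified.
Compute (-39/5503) via Euler: 5464^((5503-1)/2) mod 5503 = 1, so (-39/5503) = 1.
d is a quadratic residue mod p, hence 5503 splits in O_K.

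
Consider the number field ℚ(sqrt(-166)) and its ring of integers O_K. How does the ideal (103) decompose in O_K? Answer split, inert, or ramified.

-166 mod 4 = 2, hence disc K = 4·(-166) = -664 and O_K = ℤ[√-166].
Since gcd(103, -664) = 1 the prime 103 does not ramify.
(-166/103) = 40^51 mod 103 = 102, giving Legendre symbol -1.
(-166/103) = -1, so 103 is inert.

p is inert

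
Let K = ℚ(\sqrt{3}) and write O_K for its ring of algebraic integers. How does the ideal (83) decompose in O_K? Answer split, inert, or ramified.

splits completely

d = 3 ≡ 3 (mod 4), so O_K = ℤ[√3] and disc(K) = 4d = 12.
83 ∤ 12, so 83 is unramified.
Compute (3/83) via Euler: 3^((83-1)/2) mod 83 = 1, so (3/83) = 1.
(3/83) = 1, so 83 splits.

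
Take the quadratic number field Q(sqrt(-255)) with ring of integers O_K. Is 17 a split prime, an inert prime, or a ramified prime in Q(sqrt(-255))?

ramified

Since -255 ≡ 1 mod 4, the ring of integers is ℤ[(1+√-255)/2] with discriminant -255.
17 divides disc(K) = -255, so 17 ramifies.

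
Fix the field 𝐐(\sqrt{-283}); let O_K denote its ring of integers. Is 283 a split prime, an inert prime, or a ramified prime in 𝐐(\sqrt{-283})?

Since -283 ≡ 1 mod 4, the ring of integers is ℤ[(1+√-283)/2] with discriminant -283.
283 divides disc(K) = -283, so 283 ramifies.

ramified — (283) = 𝔭²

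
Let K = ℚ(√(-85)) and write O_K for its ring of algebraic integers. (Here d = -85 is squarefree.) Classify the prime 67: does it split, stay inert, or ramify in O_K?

-85 mod 4 = 3, hence disc K = 4·(-85) = -340 and O_K = ℤ[√-85].
67 ∤ -340, so 67 is unramified.
Compute (-85/67) via Euler: 49^((67-1)/2) mod 67 = 1, so (-85/67) = 1.
(-85/67) = 1, so 67 splits.

67 splits in O_K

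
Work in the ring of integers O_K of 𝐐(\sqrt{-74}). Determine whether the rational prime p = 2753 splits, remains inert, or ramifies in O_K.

p is inert

-74 mod 4 = 2, hence disc K = 4·(-74) = -296 and O_K = ℤ[√-74].
Since gcd(2753, -296) = 1 the prime 2753 does not ramify.
(-74/2753) = 2679^1376 mod 2753 = 2752, giving Legendre symbol -1.
d is a non-residue mod p, hence 2753 remains inert in O_K.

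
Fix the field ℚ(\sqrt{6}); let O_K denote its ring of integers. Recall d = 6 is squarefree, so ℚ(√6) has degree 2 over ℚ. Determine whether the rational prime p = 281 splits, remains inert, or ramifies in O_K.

6 mod 4 = 2, hence disc K = 4·6 = 24 and O_K = ℤ[√6].
281 ∤ 24, so 281 is unramified.
(6/281) = 6^140 mod 281 = 280, giving Legendre symbol -1.
Legendre symbol -1 ⇒ 281 is inert.

remains prime (inert)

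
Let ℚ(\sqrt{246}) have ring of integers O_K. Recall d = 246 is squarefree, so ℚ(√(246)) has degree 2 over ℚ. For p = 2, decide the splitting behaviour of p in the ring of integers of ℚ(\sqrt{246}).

d = 246 ≡ 2 (mod 4), so O_K = ℤ[√246] and disc(K) = 4d = 984.
Ramification test: 2 | 984. The prime 2 ramifies in K.

ramified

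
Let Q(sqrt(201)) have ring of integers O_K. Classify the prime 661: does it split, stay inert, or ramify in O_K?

remains prime (inert)

201 mod 4 = 1, hence disc K = 201 and O_K = ℤ[(1+√201)/2].
Since gcd(661, 201) = 1 the prime 661 does not ramify.
Legendre symbol by Euler's criterion: (201/661) ≡ 201^330 ≡ 660 (mod 661), i.e. (201/661) = -1.
(201/661) = -1, so 661 is inert.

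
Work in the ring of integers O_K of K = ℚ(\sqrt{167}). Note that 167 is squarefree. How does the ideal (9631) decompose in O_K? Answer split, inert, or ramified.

Since 167 ≢ 1 mod 4, the ring of integers is ℤ[√167] with discriminant 4·167 = 668.
9631 ∤ 668, so 9631 is unramified.
Euler's criterion: 167^4815 mod 9631 = 9630. Thus (167|9631) = -1.
(167/9631) = -1, so 9631 is inert.

inert — (9631) stays prime in O_K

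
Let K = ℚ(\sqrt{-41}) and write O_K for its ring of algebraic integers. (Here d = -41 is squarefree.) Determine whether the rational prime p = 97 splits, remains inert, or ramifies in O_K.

-41 mod 4 = 3, hence disc K = 4·(-41) = -164 and O_K = ℤ[√-41].
97 ∤ -164, so 97 is unramified.
(-41/97) = 56^48 mod 97 = 96, giving Legendre symbol -1.
Legendre symbol -1 ⇒ 97 is inert.

inert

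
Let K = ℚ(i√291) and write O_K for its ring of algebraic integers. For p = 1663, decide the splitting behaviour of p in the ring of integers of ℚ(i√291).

1663 remains inert

d = -291 ≡ 1 (mod 4), so O_K = ℤ[(1+√-291)/2] and disc(K) = d = -291.
1663 ∤ -291, so 1663 is unramified.
Euler's criterion: (-291)^831 mod 1663 = 1662. Thus (-291|1663) = -1.
d is a non-residue mod p, hence 1663 remains inert in O_K.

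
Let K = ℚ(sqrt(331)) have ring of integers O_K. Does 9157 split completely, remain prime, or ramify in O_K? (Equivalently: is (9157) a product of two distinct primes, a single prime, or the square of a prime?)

9157 remains inert

d = 331 ≡ 3 (mod 4), so O_K = ℤ[√331] and disc(K) = 4d = 1324.
Since gcd(9157, 1324) = 1 the prime 9157 does not ramify.
Compute (331/9157) via Euler: 331^((9157-1)/2) mod 9157 = 9156, so (331/9157) = -1.
d is a non-residue mod p, hence 9157 remains inert in O_K.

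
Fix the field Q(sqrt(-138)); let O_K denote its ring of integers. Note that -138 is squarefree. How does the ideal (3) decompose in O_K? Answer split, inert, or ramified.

3 is ramified

-138 mod 4 = 2, hence disc K = 4·(-138) = -552 and O_K = ℤ[√-138].
Ramification test: 3 | -552. The prime 3 ramifies in K.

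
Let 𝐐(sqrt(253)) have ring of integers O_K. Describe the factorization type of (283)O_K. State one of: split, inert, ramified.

253 mod 4 = 1, hence disc K = 253 and O_K = ℤ[(1+√253)/2].
283 ∤ 253, so 283 is unramified.
Legendre symbol by Euler's criterion: (253/283) ≡ 253^141 ≡ 1 (mod 283), i.e. (253/283) = 1.
(253/283) = 1, so 283 splits.

283 splits in O_K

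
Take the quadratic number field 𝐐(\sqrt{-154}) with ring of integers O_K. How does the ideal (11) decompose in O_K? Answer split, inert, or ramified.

p ramifies

Since -154 ≢ 1 mod 4, the ring of integers is ℤ[√-154] with discriminant 4·(-154) = -616.
disc(K) = -616 = 11·(-56), so p = 11 is ramified.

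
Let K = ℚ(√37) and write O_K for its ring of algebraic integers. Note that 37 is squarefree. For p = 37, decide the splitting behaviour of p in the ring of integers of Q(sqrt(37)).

37 mod 4 = 1, hence disc K = 37 and O_K = ℤ[(1+√37)/2].
disc(K) = 37 = 37·1, so p = 37 is ramified.

p ramifies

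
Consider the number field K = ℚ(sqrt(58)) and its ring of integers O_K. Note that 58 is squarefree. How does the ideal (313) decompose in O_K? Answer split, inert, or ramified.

d = 58 ≡ 2 (mod 4), so O_K = ℤ[√58] and disc(K) = 4d = 232.
313 ∤ 232, so 313 is unramified.
Legendre symbol by Euler's criterion: (58/313) ≡ 58^156 ≡ 1 (mod 313), i.e. (58/313) = 1.
(58/313) = 1, so 313 splits.

split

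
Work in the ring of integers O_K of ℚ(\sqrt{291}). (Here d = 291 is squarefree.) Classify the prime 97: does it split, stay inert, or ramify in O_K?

291 mod 4 = 3, hence disc K = 4·291 = 1164 and O_K = ℤ[√291].
97 divides disc(K) = 1164, so 97 ramifies.

ramified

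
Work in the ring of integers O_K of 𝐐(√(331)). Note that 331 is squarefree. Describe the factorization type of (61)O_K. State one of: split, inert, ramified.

331 mod 4 = 3, hence disc K = 4·331 = 1324 and O_K = ℤ[√331].
Since gcd(61, 1324) = 1 the prime 61 does not ramify.
(331/61) = 26^30 mod 61 = 60, giving Legendre symbol -1.
d is a non-residue mod p, hence 61 remains inert in O_K.

remains prime (inert)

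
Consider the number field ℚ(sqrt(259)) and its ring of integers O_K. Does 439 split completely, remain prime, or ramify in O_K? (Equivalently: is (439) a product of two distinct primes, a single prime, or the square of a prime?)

Since 259 ≢ 1 mod 4, the ring of integers is ℤ[√259] with discriminant 4·259 = 1036.
disc(K) = 1036 is not divisible by 439; 439 is unramified.
Euler's criterion: 259^219 mod 439 = 438. Thus (259|439) = -1.
Legendre symbol -1 ⇒ 439 is inert.

p is inert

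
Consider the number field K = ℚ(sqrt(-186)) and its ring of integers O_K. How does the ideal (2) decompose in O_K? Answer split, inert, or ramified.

d = -186 ≡ 2 (mod 4), so O_K = ℤ[√-186] and disc(K) = 4d = -744.
disc(K) = -744 = 2·(-372), so p = 2 is ramified.

2 is ramified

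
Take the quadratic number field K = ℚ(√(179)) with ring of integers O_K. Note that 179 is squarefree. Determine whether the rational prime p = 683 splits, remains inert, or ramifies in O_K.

d = 179 ≡ 3 (mod 4), so O_K = ℤ[√179] and disc(K) = 4d = 716.
disc(K) = 716 is not divisible by 683; 683 is unramified.
Euler's criterion: 179^341 mod 683 = 682. Thus (179|683) = -1.
Legendre symbol -1 ⇒ 683 is inert.

683 remains inert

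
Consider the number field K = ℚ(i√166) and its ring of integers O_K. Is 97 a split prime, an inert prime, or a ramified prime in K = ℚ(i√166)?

Since -166 ≢ 1 mod 4, the ring of integers is ℤ[√-166] with discriminant 4·(-166) = -664.
Since gcd(97, -664) = 1 the prime 97 does not ramify.
(-166/97) = 28^48 mod 97 = 96, giving Legendre symbol -1.
(-166/97) = -1, so 97 is inert.

inert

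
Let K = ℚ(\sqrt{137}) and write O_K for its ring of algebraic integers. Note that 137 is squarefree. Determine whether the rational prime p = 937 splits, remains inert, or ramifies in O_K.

137 mod 4 = 1, hence disc K = 137 and O_K = ℤ[(1+√137)/2].
937 ∤ 137, so 937 is unramified.
Euler's criterion: 137^468 mod 937 = 1. Thus (137|937) = 1.
d is a quadratic residue mod p, hence 937 splits in O_K.

937 splits in O_K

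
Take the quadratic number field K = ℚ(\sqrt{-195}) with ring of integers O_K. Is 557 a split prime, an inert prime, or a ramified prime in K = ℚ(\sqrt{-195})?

d = -195 ≡ 1 (mod 4), so O_K = ℤ[(1+√-195)/2] and disc(K) = d = -195.
557 ∤ -195, so 557 is unramified.
Euler's criterion: (-195)^278 mod 557 = 556. Thus (-195|557) = -1.
Legendre symbol -1 ⇒ 557 is inert.

inert — (557) stays prime in O_K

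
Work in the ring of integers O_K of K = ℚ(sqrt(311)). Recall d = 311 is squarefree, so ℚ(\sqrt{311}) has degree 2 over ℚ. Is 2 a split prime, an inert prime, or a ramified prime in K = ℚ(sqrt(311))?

p ramifies

d = 311 ≡ 3 (mod 4), so O_K = ℤ[√311] and disc(K) = 4d = 1244.
Ramification test: 2 | 1244. The prime 2 ramifies in K.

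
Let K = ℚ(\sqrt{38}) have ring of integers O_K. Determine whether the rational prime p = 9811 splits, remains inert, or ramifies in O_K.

9811 splits in O_K

38 mod 4 = 2, hence disc K = 4·38 = 152 and O_K = ℤ[√38].
9811 ∤ 152, so 9811 is unramified.
(38/9811) = 38^4905 mod 9811 = 1, giving Legendre symbol 1.
d is a quadratic residue mod p, hence 9811 splits in O_K.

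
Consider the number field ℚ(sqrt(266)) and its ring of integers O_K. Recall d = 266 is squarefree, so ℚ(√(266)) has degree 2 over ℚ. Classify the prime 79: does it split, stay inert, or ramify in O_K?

remains prime (inert)

266 mod 4 = 2, hence disc K = 4·266 = 1064 and O_K = ℤ[√266].
79 ∤ 1064, so 79 is unramified.
Legendre symbol by Euler's criterion: (266/79) ≡ 266^39 ≡ 78 (mod 79), i.e. (266/79) = -1.
(266/79) = -1, so 79 is inert.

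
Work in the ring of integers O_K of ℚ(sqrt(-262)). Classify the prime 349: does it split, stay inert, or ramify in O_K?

d = -262 ≡ 2 (mod 4), so O_K = ℤ[√-262] and disc(K) = 4d = -1048.
disc(K) = -1048 is not divisible by 349; 349 is unramified.
Euler's criterion: (-262)^174 mod 349 = 1. Thus (-262|349) = 1.
d is a quadratic residue mod p, hence 349 splits in O_K.

split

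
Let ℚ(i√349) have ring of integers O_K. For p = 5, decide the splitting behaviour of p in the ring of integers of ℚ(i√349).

-349 mod 4 = 3, hence disc K = 4·(-349) = -1396 and O_K = ℤ[√-349].
5 ∤ -1396, so 5 is unramified.
(-349/5) = 1^2 mod 5 = 1, giving Legendre symbol 1.
d is a quadratic residue mod p, hence 5 splits in O_K.

split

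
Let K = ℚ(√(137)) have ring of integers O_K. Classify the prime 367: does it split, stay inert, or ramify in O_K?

d = 137 ≡ 1 (mod 4), so O_K = ℤ[(1+√137)/2] and disc(K) = d = 137.
367 ∤ 137, so 367 is unramified.
(137/367) = 137^183 mod 367 = 1, giving Legendre symbol 1.
(137/367) = 1, so 367 splits.

367 splits in O_K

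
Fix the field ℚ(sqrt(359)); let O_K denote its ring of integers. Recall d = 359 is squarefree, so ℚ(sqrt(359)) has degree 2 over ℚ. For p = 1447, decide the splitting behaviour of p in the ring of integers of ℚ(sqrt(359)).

Since 359 ≢ 1 mod 4, the ring of integers is ℤ[√359] with discriminant 4·359 = 1436.
Since gcd(1447, 1436) = 1 the prime 1447 does not ramify.
Euler's criterion: 359^723 mod 1447 = 1446. Thus (359|1447) = -1.
d is a non-residue mod p, hence 1447 remains inert in O_K.

remains prime (inert)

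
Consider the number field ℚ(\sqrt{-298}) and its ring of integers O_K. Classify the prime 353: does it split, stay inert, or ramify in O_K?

Since -298 ≢ 1 mod 4, the ring of integers is ℤ[√-298] with discriminant 4·(-298) = -1192.
Since gcd(353, -1192) = 1 the prime 353 does not ramify.
Compute (-298/353) via Euler: 55^((353-1)/2) mod 353 = 352, so (-298/353) = -1.
(-298/353) = -1, so 353 is inert.

p is inert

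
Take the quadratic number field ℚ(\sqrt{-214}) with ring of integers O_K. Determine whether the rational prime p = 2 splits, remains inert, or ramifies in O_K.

Since -214 ≢ 1 mod 4, the ring of integers is ℤ[√-214] with discriminant 4·(-214) = -856.
2 divides disc(K) = -856, so 2 ramifies.

ramified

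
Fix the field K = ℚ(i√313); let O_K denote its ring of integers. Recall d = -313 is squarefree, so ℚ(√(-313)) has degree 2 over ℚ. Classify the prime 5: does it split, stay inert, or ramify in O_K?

remains prime (inert)

Since -313 ≢ 1 mod 4, the ring of integers is ℤ[√-313] with discriminant 4·(-313) = -1252.
Since gcd(5, -1252) = 1 the prime 5 does not ramify.
Legendre symbol by Euler's criterion: (-313/5) ≡ (-313)^2 ≡ 4 (mod 5), i.e. (-313/5) = -1.
d is a non-residue mod p, hence 5 remains inert in O_K.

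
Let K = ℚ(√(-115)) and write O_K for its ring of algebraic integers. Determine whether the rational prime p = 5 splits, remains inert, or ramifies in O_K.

ramifies in O_K

-115 mod 4 = 1, hence disc K = -115 and O_K = ℤ[(1+√-115)/2].
Ramification test: 5 | -115. The prime 5 ramifies in K.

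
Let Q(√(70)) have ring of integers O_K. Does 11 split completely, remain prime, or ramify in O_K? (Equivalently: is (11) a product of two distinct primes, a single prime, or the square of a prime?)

11 splits in O_K

d = 70 ≡ 2 (mod 4), so O_K = ℤ[√70] and disc(K) = 4d = 280.
disc(K) = 280 is not divisible by 11; 11 is unramified.
Compute (70/11) via Euler: 4^((11-1)/2) mod 11 = 1, so (70/11) = 1.
Legendre symbol 1 ⇒ 11 is split.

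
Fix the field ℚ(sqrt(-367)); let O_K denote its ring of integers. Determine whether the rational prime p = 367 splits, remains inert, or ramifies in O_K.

-367 mod 4 = 1, hence disc K = -367 and O_K = ℤ[(1+√-367)/2].
367 divides disc(K) = -367, so 367 ramifies.

367 is ramified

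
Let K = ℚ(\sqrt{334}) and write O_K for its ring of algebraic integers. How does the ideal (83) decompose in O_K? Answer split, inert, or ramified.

334 mod 4 = 2, hence disc K = 4·334 = 1336 and O_K = ℤ[√334].
83 ∤ 1336, so 83 is unramified.
Compute (334/83) via Euler: 2^((83-1)/2) mod 83 = 82, so (334/83) = -1.
d is a non-residue mod p, hence 83 remains inert in O_K.

inert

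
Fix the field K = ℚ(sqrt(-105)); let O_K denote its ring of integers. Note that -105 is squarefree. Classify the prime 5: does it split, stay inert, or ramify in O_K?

p ramifies

d = -105 ≡ 3 (mod 4), so O_K = ℤ[√-105] and disc(K) = 4d = -420.
disc(K) = -420 = 5·(-84), so p = 5 is ramified.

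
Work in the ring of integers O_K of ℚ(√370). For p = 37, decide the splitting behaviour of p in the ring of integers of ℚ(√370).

Since 370 ≢ 1 mod 4, the ring of integers is ℤ[√370] with discriminant 4·370 = 1480.
37 divides disc(K) = 1480, so 37 ramifies.

ramified — (37) = 𝔭²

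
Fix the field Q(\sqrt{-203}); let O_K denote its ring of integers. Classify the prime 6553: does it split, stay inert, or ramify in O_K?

Since -203 ≡ 1 mod 4, the ring of integers is ℤ[(1+√-203)/2] with discriminant -203.
6553 ∤ -203, so 6553 is unramified.
Legendre symbol by Euler's criterion: (-203/6553) ≡ (-203)^3276 ≡ 1 (mod 6553), i.e. (-203/6553) = 1.
(-203/6553) = 1, so 6553 splits.

p splits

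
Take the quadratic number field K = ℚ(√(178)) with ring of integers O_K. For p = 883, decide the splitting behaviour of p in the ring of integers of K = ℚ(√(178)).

178 mod 4 = 2, hence disc K = 4·178 = 712 and O_K = ℤ[√178].
883 ∤ 712, so 883 is unramified.
Legendre symbol by Euler's criterion: (178/883) ≡ 178^441 ≡ 1 (mod 883), i.e. (178/883) = 1.
d is a quadratic residue mod p, hence 883 splits in O_K.

split — (883) = 𝔭₁𝔭₂ with 𝔭₁ ≠ 𝔭₂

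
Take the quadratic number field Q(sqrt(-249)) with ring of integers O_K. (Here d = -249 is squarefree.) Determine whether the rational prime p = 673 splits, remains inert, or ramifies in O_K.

split

Since -249 ≢ 1 mod 4, the ring of integers is ℤ[√-249] with discriminant 4·(-249) = -996.
disc(K) = -996 is not divisible by 673; 673 is unramified.
Legendre symbol by Euler's criterion: (-249/673) ≡ (-249)^336 ≡ 1 (mod 673), i.e. (-249/673) = 1.
d is a quadratic residue mod p, hence 673 splits in O_K.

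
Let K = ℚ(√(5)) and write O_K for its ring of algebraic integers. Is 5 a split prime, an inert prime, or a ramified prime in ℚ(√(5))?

Since 5 ≡ 1 mod 4, the ring of integers is ℤ[(1+√5)/2] with discriminant 5.
5 divides disc(K) = 5, so 5 ramifies.

ramified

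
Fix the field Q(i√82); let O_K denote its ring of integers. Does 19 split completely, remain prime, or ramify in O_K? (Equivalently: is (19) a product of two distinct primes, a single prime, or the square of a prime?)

19 remains inert

-82 mod 4 = 2, hence disc K = 4·(-82) = -328 and O_K = ℤ[√-82].
Since gcd(19, -328) = 1 the prime 19 does not ramify.
Compute (-82/19) via Euler: 13^((19-1)/2) mod 19 = 18, so (-82/19) = -1.
Legendre symbol -1 ⇒ 19 is inert.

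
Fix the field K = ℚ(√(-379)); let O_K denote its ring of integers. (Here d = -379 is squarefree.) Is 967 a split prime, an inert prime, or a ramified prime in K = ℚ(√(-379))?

-379 mod 4 = 1, hence disc K = -379 and O_K = ℤ[(1+√-379)/2].
Since gcd(967, -379) = 1 the prime 967 does not ramify.
Compute (-379/967) via Euler: 588^((967-1)/2) mod 967 = 966, so (-379/967) = -1.
Legendre symbol -1 ⇒ 967 is inert.

p is inert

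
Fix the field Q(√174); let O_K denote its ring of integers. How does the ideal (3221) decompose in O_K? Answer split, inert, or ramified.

Since 174 ≢ 1 mod 4, the ring of integers is ℤ[√174] with discriminant 4·174 = 696.
disc(K) = 696 is not divisible by 3221; 3221 is unramified.
Euler's criterion: 174^1610 mod 3221 = 3220. Thus (174|3221) = -1.
d is a non-residue mod p, hence 3221 remains inert in O_K.

inert — (3221) stays prime in O_K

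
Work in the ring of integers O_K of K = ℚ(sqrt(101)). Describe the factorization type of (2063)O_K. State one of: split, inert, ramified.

p splits

Since 101 ≡ 1 mod 4, the ring of integers is ℤ[(1+√101)/2] with discriminant 101.
disc(K) = 101 is not divisible by 2063; 2063 is unramified.
Euler's criterion: 101^1031 mod 2063 = 1. Thus (101|2063) = 1.
(101/2063) = 1, so 2063 splits.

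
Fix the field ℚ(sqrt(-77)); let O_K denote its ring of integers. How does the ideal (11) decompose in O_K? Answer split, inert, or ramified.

d = -77 ≡ 3 (mod 4), so O_K = ℤ[√-77] and disc(K) = 4d = -308.
Ramification test: 11 | -308. The prime 11 ramifies in K.

ramifies in O_K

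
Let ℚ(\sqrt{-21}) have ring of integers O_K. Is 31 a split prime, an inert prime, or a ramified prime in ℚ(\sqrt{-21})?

d = -21 ≡ 3 (mod 4), so O_K = ℤ[√-21] and disc(K) = 4d = -84.
disc(K) = -84 is not divisible by 31; 31 is unramified.
Legendre symbol by Euler's criterion: (-21/31) ≡ (-21)^15 ≡ 1 (mod 31), i.e. (-21/31) = 1.
d is a quadratic residue mod p, hence 31 splits in O_K.

31 splits in O_K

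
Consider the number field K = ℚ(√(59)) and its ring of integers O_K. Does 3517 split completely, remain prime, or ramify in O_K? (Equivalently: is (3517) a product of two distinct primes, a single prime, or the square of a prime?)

p splits

Since 59 ≢ 1 mod 4, the ring of integers is ℤ[√59] with discriminant 4·59 = 236.
3517 ∤ 236, so 3517 is unramified.
(59/3517) = 59^1758 mod 3517 = 1, giving Legendre symbol 1.
(59/3517) = 1, so 3517 splits.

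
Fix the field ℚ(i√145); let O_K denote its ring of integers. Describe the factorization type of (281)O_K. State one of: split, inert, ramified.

281 splits in O_K

d = -145 ≡ 3 (mod 4), so O_K = ℤ[√-145] and disc(K) = 4d = -580.
Since gcd(281, -580) = 1 the prime 281 does not ramify.
Compute (-145/281) via Euler: 136^((281-1)/2) mod 281 = 1, so (-145/281) = 1.
d is a quadratic residue mod p, hence 281 splits in O_K.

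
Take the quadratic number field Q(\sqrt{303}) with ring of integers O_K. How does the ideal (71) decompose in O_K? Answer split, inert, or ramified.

303 mod 4 = 3, hence disc K = 4·303 = 1212 and O_K = ℤ[√303].
disc(K) = 1212 is not divisible by 71; 71 is unramified.
Euler's criterion: 303^35 mod 71 = 1. Thus (303|71) = 1.
Legendre symbol 1 ⇒ 71 is split.

p splits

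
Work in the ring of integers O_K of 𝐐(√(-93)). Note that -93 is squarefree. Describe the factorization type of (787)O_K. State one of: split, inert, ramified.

split

Since -93 ≢ 1 mod 4, the ring of integers is ℤ[√-93] with discriminant 4·(-93) = -372.
Since gcd(787, -372) = 1 the prime 787 does not ramify.
(-93/787) = 694^393 mod 787 = 1, giving Legendre symbol 1.
Legendre symbol 1 ⇒ 787 is split.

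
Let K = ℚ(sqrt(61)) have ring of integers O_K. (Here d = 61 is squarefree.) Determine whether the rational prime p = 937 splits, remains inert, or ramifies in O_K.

61 mod 4 = 1, hence disc K = 61 and O_K = ℤ[(1+√61)/2].
disc(K) = 61 is not divisible by 937; 937 is unramified.
Legendre symbol by Euler's criterion: (61/937) ≡ 61^468 ≡ 1 (mod 937), i.e. (61/937) = 1.
d is a quadratic residue mod p, hence 937 splits in O_K.

splits completely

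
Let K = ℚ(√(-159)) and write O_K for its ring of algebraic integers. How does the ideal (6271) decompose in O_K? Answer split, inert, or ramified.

d = -159 ≡ 1 (mod 4), so O_K = ℤ[(1+√-159)/2] and disc(K) = d = -159.
disc(K) = -159 is not divisible by 6271; 6271 is unramified.
(-159/6271) = 6112^3135 mod 6271 = 1, giving Legendre symbol 1.
Legendre symbol 1 ⇒ 6271 is split.

split — (6271) = 𝔭₁𝔭₂ with 𝔭₁ ≠ 𝔭₂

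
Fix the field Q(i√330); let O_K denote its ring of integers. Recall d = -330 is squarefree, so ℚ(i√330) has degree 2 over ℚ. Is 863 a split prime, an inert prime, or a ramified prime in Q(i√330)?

Since -330 ≢ 1 mod 4, the ring of integers is ℤ[√-330] with discriminant 4·(-330) = -1320.
Since gcd(863, -1320) = 1 the prime 863 does not ramify.
Compute (-330/863) via Euler: 533^((863-1)/2) mod 863 = 862, so (-330/863) = -1.
d is a non-residue mod p, hence 863 remains inert in O_K.

863 remains inert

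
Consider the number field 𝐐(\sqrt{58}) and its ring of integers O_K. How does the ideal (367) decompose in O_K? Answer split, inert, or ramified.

58 mod 4 = 2, hence disc K = 4·58 = 232 and O_K = ℤ[√58].
367 ∤ 232, so 367 is unramified.
(58/367) = 58^183 mod 367 = 366, giving Legendre symbol -1.
(58/367) = -1, so 367 is inert.

inert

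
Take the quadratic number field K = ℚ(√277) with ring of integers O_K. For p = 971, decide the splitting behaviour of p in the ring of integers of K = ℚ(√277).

inert — (971) stays prime in O_K

d = 277 ≡ 1 (mod 4), so O_K = ℤ[(1+√277)/2] and disc(K) = d = 277.
disc(K) = 277 is not divisible by 971; 971 is unramified.
Legendre symbol by Euler's criterion: (277/971) ≡ 277^485 ≡ 970 (mod 971), i.e. (277/971) = -1.
d is a non-residue mod p, hence 971 remains inert in O_K.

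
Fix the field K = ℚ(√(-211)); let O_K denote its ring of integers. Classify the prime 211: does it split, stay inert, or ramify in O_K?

ramified — (211) = 𝔭²

-211 mod 4 = 1, hence disc K = -211 and O_K = ℤ[(1+√-211)/2].
Ramification test: 211 | -211. The prime 211 ramifies in K.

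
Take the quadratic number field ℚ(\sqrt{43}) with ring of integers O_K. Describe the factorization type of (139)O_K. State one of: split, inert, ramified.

43 mod 4 = 3, hence disc K = 4·43 = 172 and O_K = ℤ[√43].
disc(K) = 172 is not divisible by 139; 139 is unramified.
Compute (43/139) via Euler: 43^((139-1)/2) mod 139 = 138, so (43/139) = -1.
Legendre symbol -1 ⇒ 139 is inert.

remains prime (inert)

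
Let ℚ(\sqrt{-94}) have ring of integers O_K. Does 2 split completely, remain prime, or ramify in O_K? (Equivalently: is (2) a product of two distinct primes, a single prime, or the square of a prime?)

d = -94 ≡ 2 (mod 4), so O_K = ℤ[√-94] and disc(K) = 4d = -376.
Ramification test: 2 | -376. The prime 2 ramifies in K.

ramifies in O_K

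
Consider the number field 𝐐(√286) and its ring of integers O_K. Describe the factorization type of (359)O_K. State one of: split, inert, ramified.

d = 286 ≡ 2 (mod 4), so O_K = ℤ[√286] and disc(K) = 4d = 1144.
359 ∤ 1144, so 359 is unramified.
Compute (286/359) via Euler: 286^((359-1)/2) mod 359 = 358, so (286/359) = -1.
(286/359) = -1, so 359 is inert.

359 remains inert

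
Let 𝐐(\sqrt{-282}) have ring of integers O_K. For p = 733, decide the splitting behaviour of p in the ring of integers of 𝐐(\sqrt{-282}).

inert

-282 mod 4 = 2, hence disc K = 4·(-282) = -1128 and O_K = ℤ[√-282].
733 ∤ -1128, so 733 is unramified.
Euler's criterion: (-282)^366 mod 733 = 732. Thus (-282|733) = -1.
Legendre symbol -1 ⇒ 733 is inert.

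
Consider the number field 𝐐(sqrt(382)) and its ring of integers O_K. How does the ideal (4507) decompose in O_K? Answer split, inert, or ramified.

d = 382 ≡ 2 (mod 4), so O_K = ℤ[√382] and disc(K) = 4d = 1528.
disc(K) = 1528 is not divisible by 4507; 4507 is unramified.
(382/4507) = 382^2253 mod 4507 = 4506, giving Legendre symbol -1.
(382/4507) = -1, so 4507 is inert.

4507 remains inert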